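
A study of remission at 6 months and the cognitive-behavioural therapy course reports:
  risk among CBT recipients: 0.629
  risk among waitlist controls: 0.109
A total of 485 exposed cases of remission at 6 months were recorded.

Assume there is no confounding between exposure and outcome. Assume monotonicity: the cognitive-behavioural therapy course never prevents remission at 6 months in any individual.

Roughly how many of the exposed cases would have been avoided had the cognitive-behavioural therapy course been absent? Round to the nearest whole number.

about 401 cases

Let p₁ = 0.629, p₀ = 0.109.
PN = (p₁ − p₀)/p₁ = (0.629 − 0.109) / 0.629 ≈ 0.82671.
Attributable cases ≈ PN × (exposed cases) = 0.82671 × 485 ≈ 400.95.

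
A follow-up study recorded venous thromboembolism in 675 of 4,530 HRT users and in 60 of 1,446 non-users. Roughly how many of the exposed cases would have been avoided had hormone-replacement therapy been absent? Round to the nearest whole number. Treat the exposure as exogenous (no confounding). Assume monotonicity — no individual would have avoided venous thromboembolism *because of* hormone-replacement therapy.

about 487 cases

p₁ = P(outcome | exposed) = 675/4530 = 0.14901
p₀ = P(outcome | unexposed) = 60/1446 = 0.041494
PN = (p₁ − p₀)/p₁ = (0.14901 − 0.041494) / 0.14901 ≈ 0.72153.
Attributable cases ≈ PN × (exposed cases) = 0.72153 × 675 ≈ 487.03.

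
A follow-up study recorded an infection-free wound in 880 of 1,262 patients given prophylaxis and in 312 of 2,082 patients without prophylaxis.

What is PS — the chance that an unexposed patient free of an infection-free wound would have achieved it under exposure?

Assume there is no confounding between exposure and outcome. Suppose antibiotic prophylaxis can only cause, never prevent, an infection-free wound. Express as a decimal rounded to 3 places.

p₁ = P(outcome | exposed) = 880/1262 = 0.69731
p₀ = P(outcome | unexposed) = 312/2082 = 0.14986
Under exogeneity and monotonicity, PS = (p₁ − p₀) / (1 − p₀).
PS = (0.69731 − 0.14986) / (1 − 0.14986) = 0.54745 / 0.85014 ≈ 0.6439

PS ≈ 0.644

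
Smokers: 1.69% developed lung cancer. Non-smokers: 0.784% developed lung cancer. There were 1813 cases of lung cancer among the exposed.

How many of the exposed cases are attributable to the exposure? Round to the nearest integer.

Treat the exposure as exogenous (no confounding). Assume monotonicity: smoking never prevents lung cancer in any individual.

about 972 cases

p₁ = 0.0169, p₀ = 0.00784.
PN = (p₁ − p₀)/p₁ = (0.0169 − 0.00784) / 0.0169 ≈ 0.53609.
Attributable cases ≈ PN × (exposed cases) = 0.53609 × 1813 ≈ 971.94.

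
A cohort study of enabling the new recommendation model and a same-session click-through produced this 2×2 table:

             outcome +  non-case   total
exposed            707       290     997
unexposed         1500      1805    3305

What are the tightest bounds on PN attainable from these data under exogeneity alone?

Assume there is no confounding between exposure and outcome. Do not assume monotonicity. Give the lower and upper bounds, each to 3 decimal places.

p₁ = P(outcome | exposed) = 707/997 = 0.70913
p₀ = P(outcome | unexposed) = 1500/3305 = 0.45386
Under exogeneity alone the bounds on PN are max{0,(p₁−p₀)/p₁} ≤ PN ≤ min{1,(1−p₀)/p₁}.
  lower = (p₁ − p₀)/p₁ = 0.25527 / 0.70913 ≈ 0.3600
  upper = min{1, (1 − p₀)/p₁} = 0.54614 / 0.70913 ≈ 0.7702

0.360 ≤ PN ≤ 0.770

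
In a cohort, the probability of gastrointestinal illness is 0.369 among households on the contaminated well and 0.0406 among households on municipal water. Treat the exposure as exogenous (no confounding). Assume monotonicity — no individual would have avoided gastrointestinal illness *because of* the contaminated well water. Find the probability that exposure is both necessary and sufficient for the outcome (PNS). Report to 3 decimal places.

PNS ≈ 0.328

Let p₁ = 0.369, p₀ = 0.0406.
Under exogeneity and monotonicity, PNS = p₁ − p₀.
PNS = 0.369 − 0.0406 = 0.3284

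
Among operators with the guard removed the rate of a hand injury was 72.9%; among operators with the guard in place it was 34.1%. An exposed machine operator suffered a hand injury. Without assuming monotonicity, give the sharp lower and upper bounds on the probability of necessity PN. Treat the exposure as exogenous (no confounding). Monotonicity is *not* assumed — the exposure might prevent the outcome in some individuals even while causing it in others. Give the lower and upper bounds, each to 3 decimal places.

0.532 ≤ PN ≤ 0.904

p₁ = 0.729, p₀ = 0.341.
Under exogeneity alone the bounds on PN are max{0,(p₁−p₀)/p₁} ≤ PN ≤ min{1,(1−p₀)/p₁}.
  lower = (p₁ − p₀)/p₁ = 0.388 / 0.729 ≈ 0.5322
  upper = min{1, (1 − p₀)/p₁} = 0.659 / 0.729 ≈ 0.9040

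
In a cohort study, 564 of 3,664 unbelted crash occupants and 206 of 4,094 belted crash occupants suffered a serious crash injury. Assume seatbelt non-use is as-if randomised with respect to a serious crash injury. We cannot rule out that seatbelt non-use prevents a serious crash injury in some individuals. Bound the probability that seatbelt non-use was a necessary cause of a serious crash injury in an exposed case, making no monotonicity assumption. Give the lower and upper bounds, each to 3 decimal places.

0.673 ≤ PN ≤ 1.000

p₁ = P(outcome | exposed) = 564/3664 = 0.15393
p₀ = P(outcome | unexposed) = 206/4094 = 0.050318
Under exogeneity alone the bounds on PN are max{0,(p₁−p₀)/p₁} ≤ PN ≤ min{1,(1−p₀)/p₁}.
  lower = (p₁ − p₀)/p₁ = 0.10361 / 0.15393 ≈ 0.6731
  upper = min{1, (1 − p₀)/p₁} = 0.94968 / 0.15393 ≈ 6.1696 → capped at 1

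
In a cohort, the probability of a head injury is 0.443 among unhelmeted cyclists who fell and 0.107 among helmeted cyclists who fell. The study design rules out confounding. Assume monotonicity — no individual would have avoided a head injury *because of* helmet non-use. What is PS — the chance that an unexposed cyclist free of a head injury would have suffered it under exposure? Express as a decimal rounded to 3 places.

PS ≈ 0.376

Let p₁ = 0.443, p₀ = 0.107.
Under exogeneity and monotonicity, PS = (p₁ − p₀) / (1 − p₀).
PS = (0.443 − 0.107) / (1 − 0.107) = 0.336 / 0.893 ≈ 0.3763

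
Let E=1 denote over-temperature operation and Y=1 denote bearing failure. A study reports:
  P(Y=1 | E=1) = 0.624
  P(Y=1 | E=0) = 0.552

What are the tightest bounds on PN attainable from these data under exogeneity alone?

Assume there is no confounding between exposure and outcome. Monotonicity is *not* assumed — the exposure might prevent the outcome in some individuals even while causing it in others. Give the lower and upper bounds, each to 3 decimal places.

Let p₁ = 0.624, p₀ = 0.552.
Under exogeneity alone the bounds on PN are max{0,(p₁−p₀)/p₁} ≤ PN ≤ min{1,(1−p₀)/p₁}.
  lower = (p₁ − p₀)/p₁ = 0.072 / 0.624 ≈ 0.1154
  upper = min{1, (1 − p₀)/p₁} = 0.448 / 0.624 ≈ 0.7179

0.115 ≤ PN ≤ 0.718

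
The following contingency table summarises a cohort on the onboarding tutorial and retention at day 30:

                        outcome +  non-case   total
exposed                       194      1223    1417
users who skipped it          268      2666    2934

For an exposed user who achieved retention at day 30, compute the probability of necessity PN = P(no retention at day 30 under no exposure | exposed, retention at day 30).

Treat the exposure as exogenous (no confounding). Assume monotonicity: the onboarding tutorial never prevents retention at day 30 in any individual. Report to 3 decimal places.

p₁ = P(outcome | exposed) = 194/1417 = 0.13691
p₀ = P(outcome | unexposed) = 268/2934 = 0.091343
Under exogeneity and monotonicity, PN = (p₁ − p₀) / p₁.
PN = (0.13691 − 0.091343) / 0.13691 = 0.045566 / 0.13691 ≈ 0.3328

PN ≈ 0.333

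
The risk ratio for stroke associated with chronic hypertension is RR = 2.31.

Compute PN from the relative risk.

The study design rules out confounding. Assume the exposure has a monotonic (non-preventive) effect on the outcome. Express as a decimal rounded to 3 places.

PN ≈ 0.567

Under exogeneity and monotonicity, PN = (RR − 1) / RR = 1 − 1/RR.
PN = (2.31 − 1) / 2.31 = 1.31 / 2.31 ≈ 0.5671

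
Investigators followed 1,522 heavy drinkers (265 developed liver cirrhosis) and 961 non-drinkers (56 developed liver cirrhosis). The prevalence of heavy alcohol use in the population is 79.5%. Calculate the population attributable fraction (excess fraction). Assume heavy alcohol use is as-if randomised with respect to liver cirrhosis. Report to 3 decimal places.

p₁ = P(outcome | exposed) = 265/1522 = 0.17411
p₀ = P(outcome | unexposed) = 56/961 = 0.058273
Overall risk P(Y=1) = π·p₁ + (1−π)·p₀ = 0.795×0.17411 + 0.205×0.058273 = 0.15037.
Under exogeneity, PAF = [P(Y=1) − p₀] / P(Y=1).
PAF = (0.15037 − 0.058273) / 0.15037 ≈ 0.6125

PAF ≈ 0.612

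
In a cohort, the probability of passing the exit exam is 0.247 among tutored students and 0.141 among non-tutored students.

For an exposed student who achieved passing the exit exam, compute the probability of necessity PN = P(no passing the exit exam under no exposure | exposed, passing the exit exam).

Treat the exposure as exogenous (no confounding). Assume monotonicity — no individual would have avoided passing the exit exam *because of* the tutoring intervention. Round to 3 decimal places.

Let p₁ = 0.247, p₀ = 0.141.
Under exogeneity and monotonicity, PN = (p₁ − p₀) / p₁.
PN = (0.247 − 0.141) / 0.247 = 0.106 / 0.247 ≈ 0.4291

PN ≈ 0.429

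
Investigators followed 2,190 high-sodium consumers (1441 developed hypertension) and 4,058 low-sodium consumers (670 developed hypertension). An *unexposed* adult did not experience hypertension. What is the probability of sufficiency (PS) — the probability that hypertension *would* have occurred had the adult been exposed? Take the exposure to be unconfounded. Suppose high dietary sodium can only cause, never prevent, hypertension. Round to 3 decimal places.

p₁ = P(outcome | exposed) = 1441/2190 = 0.65799
p₀ = P(outcome | unexposed) = 670/4058 = 0.16511
Under exogeneity and monotonicity, PS = (p₁ − p₀) / (1 − p₀).
PS = (0.65799 − 0.16511) / (1 − 0.16511) = 0.49288 / 0.83489 ≈ 0.5904

PS ≈ 0.590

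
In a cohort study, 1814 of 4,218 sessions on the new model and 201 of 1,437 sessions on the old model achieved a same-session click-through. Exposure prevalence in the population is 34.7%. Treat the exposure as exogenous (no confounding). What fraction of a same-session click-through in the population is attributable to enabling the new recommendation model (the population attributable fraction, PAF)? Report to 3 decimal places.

PAF ≈ 0.419

p₁ = P(outcome | exposed) = 1814/4218 = 0.43006
p₀ = P(outcome | unexposed) = 201/1437 = 0.13987
Overall risk P(Y=1) = π·p₁ + (1−π)·p₀ = 0.347×0.43006 + 0.653×0.13987 = 0.24057.
Under exogeneity, PAF = [P(Y=1) − p₀] / P(Y=1).
PAF = (0.24057 − 0.13987) / 0.24057 ≈ 0.4186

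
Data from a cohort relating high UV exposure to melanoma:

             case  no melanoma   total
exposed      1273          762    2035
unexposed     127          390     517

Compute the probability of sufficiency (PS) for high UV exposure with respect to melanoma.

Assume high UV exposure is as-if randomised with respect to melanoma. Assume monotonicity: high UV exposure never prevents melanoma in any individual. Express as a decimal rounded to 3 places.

p₁ = P(outcome | exposed) = 1273/2035 = 0.62555
p₀ = P(outcome | unexposed) = 127/517 = 0.24565
Under exogeneity and monotonicity, PS = (p₁ − p₀) / (1 − p₀).
PS = (0.62555 − 0.24565) / (1 − 0.24565) = 0.3799 / 0.75435 ≈ 0.5036

PS ≈ 0.504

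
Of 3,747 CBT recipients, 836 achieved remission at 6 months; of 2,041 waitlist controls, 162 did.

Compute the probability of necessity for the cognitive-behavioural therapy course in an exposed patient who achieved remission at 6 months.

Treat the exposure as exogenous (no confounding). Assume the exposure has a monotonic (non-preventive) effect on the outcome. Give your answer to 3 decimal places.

p₁ = P(outcome | exposed) = 836/3747 = 0.22311
p₀ = P(outcome | unexposed) = 162/2041 = 0.079373
Under exogeneity and monotonicity, PN = (p₁ − p₀) / p₁.
PN = (0.22311 − 0.079373) / 0.22311 = 0.14374 / 0.22311 ≈ 0.6442

PN ≈ 0.644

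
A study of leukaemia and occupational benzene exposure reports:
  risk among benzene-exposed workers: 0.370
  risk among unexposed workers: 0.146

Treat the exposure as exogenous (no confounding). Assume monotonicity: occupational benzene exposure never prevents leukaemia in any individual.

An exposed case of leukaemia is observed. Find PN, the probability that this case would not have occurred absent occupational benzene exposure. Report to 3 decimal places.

PN ≈ 0.605

Let p₁ = 0.37, p₀ = 0.146.
Under exogeneity and monotonicity, PN = (p₁ − p₀) / p₁.
PN = (0.37 − 0.146) / 0.37 = 0.224 / 0.37 ≈ 0.6054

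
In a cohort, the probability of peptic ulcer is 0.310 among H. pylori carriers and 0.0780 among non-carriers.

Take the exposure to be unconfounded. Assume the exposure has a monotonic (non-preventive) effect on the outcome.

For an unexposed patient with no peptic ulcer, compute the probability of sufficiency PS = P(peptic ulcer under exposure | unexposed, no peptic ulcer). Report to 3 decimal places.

PS ≈ 0.252

Let p₁ = 0.31, p₀ = 0.078.
Under exogeneity and monotonicity, PS = (p₁ − p₀) / (1 − p₀).
PS = (0.31 − 0.078) / (1 − 0.078) = 0.232 / 0.922 ≈ 0.2516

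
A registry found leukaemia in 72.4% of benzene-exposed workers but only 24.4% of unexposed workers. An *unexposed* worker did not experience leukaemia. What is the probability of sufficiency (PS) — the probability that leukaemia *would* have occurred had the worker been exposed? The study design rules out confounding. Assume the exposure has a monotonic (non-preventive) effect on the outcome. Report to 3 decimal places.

p₁ = 0.724, p₀ = 0.244.
Under exogeneity and monotonicity, PS = (p₁ − p₀) / (1 − p₀).
PS = (0.724 − 0.244) / (1 − 0.244) = 0.48 / 0.756 ≈ 0.6349

PS ≈ 0.635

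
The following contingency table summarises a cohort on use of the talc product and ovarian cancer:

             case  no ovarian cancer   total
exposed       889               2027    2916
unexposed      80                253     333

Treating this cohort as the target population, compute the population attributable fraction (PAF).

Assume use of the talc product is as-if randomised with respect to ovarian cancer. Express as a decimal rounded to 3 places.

PAF ≈ 0.194

p₁ = P(outcome | exposed) = 889/2916 = 0.30487
p₀ = P(outcome | unexposed) = 80/333 = 0.24024
Exposure prevalence π = 2916/3249 = 0.89751; overall risk P(Y=1) = 0.29825.
Under exogeneity, PAF = [P(Y=1) − p₀]/P(Y=1).
PAF = (0.29825 − 0.24024) / 0.29825 ≈ 0.1945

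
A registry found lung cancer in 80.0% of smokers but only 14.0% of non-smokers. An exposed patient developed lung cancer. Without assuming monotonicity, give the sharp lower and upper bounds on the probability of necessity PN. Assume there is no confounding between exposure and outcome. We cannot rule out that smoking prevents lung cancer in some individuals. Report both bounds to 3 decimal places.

0.825 ≤ PN ≤ 1.000

p₁ = 0.8, p₀ = 0.14.
Under exogeneity alone the bounds on PN are max{0,(p₁−p₀)/p₁} ≤ PN ≤ min{1,(1−p₀)/p₁}.
  lower = (p₁ − p₀)/p₁ = 0.66 / 0.8 ≈ 0.8250
  upper = min{1, (1 − p₀)/p₁} = 0.86 / 0.8 ≈ 1.0750 → capped at 1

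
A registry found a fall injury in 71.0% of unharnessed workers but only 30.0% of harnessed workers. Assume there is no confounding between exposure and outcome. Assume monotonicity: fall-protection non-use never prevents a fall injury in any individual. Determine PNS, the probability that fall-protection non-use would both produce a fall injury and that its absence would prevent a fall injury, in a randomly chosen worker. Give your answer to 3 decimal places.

PNS ≈ 0.410

p₁ = 0.71, p₀ = 0.3.
Under exogeneity and monotonicity, PNS = p₁ − p₀.
PNS = 0.71 − 0.3 = 0.41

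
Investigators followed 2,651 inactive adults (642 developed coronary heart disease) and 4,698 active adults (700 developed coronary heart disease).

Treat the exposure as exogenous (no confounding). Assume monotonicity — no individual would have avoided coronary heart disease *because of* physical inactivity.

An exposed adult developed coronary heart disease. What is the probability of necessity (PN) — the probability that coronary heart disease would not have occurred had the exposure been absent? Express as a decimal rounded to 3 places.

p₁ = P(outcome | exposed) = 642/2651 = 0.24217
p₀ = P(outcome | unexposed) = 700/4698 = 0.149
Under exogeneity and monotonicity, PN = (p₁ − p₀) / p₁.
PN = (0.24217 − 0.149) / 0.24217 = 0.093173 / 0.24217 ≈ 0.3847

PN ≈ 0.385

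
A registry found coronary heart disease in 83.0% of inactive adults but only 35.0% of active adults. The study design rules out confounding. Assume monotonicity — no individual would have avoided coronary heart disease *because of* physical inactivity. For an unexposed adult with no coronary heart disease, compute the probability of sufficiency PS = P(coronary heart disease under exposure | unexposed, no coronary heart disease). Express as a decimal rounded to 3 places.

PS ≈ 0.738

p₁ = 0.83, p₀ = 0.35.
Under exogeneity and monotonicity, PS = (p₁ − p₀) / (1 − p₀).
PS = (0.83 − 0.35) / (1 − 0.35) = 0.48 / 0.65 ≈ 0.7385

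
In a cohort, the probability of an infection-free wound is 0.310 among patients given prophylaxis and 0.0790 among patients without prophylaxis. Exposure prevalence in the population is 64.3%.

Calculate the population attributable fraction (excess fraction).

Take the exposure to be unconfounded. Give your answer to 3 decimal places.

PAF ≈ 0.653

Let p₁ = 0.31, p₀ = 0.079.
Overall risk P(Y=1) = π·p₁ + (1−π)·p₀ = 0.643×0.31 + 0.357×0.079 = 0.22753.
Under exogeneity, PAF = [P(Y=1) − p₀] / P(Y=1).
PAF = (0.22753 − 0.079) / 0.22753 ≈ 0.6528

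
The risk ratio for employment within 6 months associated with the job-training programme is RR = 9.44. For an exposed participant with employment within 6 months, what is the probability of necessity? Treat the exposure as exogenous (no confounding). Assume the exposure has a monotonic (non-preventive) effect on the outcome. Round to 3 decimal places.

PN ≈ 0.894

Under exogeneity and monotonicity, PN = (RR − 1) / RR = 1 − 1/RR.
PN = (9.44 − 1) / 9.44 = 8.44 / 9.44 ≈ 0.8941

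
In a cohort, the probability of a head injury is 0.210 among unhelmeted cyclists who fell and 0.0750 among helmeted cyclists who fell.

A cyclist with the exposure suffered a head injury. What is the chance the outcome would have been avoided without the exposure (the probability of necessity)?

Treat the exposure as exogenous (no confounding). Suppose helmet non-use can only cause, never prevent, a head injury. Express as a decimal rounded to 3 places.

Let p₁ = 0.21, p₀ = 0.075.
Under exogeneity and monotonicity, PN = (p₁ − p₀) / p₁.
PN = (0.21 − 0.075) / 0.21 = 0.135 / 0.21 ≈ 0.6429

PN ≈ 0.643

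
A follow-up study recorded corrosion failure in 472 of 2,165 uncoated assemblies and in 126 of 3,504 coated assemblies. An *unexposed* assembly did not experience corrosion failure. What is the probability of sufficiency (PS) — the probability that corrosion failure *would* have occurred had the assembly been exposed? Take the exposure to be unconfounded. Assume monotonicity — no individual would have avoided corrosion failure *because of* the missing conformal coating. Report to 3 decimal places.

PS ≈ 0.189

p₁ = P(outcome | exposed) = 472/2165 = 0.21801
p₀ = P(outcome | unexposed) = 126/3504 = 0.035959
Under exogeneity and monotonicity, PS = (p₁ − p₀) / (1 − p₀).
PS = (0.21801 − 0.035959) / (1 − 0.035959) = 0.18205 / 0.96404 ≈ 0.1888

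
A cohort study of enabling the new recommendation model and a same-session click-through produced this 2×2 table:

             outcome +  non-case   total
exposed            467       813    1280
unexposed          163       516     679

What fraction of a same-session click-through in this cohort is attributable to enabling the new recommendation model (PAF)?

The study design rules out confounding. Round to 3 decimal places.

p₁ = P(outcome | exposed) = 467/1280 = 0.36484
p₀ = P(outcome | unexposed) = 163/679 = 0.24006
Exposure prevalence π = 1280/1959 = 0.65339; overall risk P(Y=1) = 0.32159.
Under exogeneity, PAF = [P(Y=1) − p₀]/P(Y=1).
PAF = (0.32159 − 0.24006) / 0.32159 ≈ 0.2535

PAF ≈ 0.254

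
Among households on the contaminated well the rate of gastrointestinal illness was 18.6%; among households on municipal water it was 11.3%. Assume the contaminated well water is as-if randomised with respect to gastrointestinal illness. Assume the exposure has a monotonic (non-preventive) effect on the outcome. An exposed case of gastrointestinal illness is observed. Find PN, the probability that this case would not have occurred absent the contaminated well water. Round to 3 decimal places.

PN ≈ 0.392

p₁ = 0.186, p₀ = 0.113.
Under exogeneity and monotonicity, PN = (p₁ − p₀) / p₁.
PN = (0.186 − 0.113) / 0.186 = 0.073 / 0.186 ≈ 0.3925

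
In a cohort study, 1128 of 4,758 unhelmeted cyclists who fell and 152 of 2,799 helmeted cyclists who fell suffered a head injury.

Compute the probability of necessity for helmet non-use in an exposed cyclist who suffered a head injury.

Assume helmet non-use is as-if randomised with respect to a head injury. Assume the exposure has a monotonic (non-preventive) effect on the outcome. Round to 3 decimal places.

p₁ = P(outcome | exposed) = 1128/4758 = 0.23707
p₀ = P(outcome | unexposed) = 152/2799 = 0.054305
Under exogeneity and monotonicity, PN = (p₁ − p₀) / p₁.
PN = (0.23707 − 0.054305) / 0.23707 = 0.18277 / 0.23707 ≈ 0.7709

PN ≈ 0.771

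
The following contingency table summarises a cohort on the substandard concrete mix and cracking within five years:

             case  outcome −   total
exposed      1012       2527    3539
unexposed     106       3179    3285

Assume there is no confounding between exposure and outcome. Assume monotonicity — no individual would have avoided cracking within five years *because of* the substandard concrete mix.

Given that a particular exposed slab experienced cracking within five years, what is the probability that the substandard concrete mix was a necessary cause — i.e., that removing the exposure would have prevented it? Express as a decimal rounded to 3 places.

PN ≈ 0.887

p₁ = P(outcome | exposed) = 1012/3539 = 0.28596
p₀ = P(outcome | unexposed) = 106/3285 = 0.032268
Under exogeneity and monotonicity, PN = (p₁ − p₀)/p₁.
PN = (0.28596 − 0.032268) / 0.28596 ≈ 0.8872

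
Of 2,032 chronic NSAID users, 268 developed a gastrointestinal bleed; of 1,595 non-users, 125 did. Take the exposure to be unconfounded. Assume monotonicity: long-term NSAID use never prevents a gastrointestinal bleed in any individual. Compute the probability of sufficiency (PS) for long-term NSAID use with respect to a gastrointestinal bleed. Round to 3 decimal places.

PS ≈ 0.058

p₁ = P(outcome | exposed) = 268/2032 = 0.13189
p₀ = P(outcome | unexposed) = 125/1595 = 0.07837
Under exogeneity and monotonicity, PS = (p₁ − p₀) / (1 − p₀).
PS = (0.13189 − 0.07837) / (1 − 0.07837) = 0.05352 / 0.92163 ≈ 0.0581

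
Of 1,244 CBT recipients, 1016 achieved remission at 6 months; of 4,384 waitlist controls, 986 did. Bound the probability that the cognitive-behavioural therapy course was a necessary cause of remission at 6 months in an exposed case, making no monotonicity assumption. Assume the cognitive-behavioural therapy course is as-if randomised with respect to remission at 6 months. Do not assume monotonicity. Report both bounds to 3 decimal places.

0.725 ≤ PN ≤ 0.949

p₁ = P(outcome | exposed) = 1016/1244 = 0.81672
p₀ = P(outcome | unexposed) = 986/4384 = 0.22491
Under exogeneity alone the bounds on PN are max{0,(p₁−p₀)/p₁} ≤ PN ≤ min{1,(1−p₀)/p₁}.
  lower = (p₁ − p₀)/p₁ = 0.59181 / 0.81672 ≈ 0.7246
  upper = min{1, (1 − p₀)/p₁} = 0.77509 / 0.81672 ≈ 0.9490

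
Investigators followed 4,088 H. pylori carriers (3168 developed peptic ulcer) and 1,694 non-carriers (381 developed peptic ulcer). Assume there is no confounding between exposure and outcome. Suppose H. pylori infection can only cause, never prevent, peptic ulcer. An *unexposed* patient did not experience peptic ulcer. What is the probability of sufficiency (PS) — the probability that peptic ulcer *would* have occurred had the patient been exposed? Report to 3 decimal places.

PS ≈ 0.710

p₁ = P(outcome | exposed) = 3168/4088 = 0.77495
p₀ = P(outcome | unexposed) = 381/1694 = 0.22491
Under exogeneity and monotonicity, PS = (p₁ − p₀) / (1 − p₀).
PS = (0.77495 − 0.22491) / (1 − 0.22491) = 0.55004 / 0.77509 ≈ 0.7096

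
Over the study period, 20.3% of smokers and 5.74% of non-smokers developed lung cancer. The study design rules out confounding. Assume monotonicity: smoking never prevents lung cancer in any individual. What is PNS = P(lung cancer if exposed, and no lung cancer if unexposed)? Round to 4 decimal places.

p₁ = 0.203, p₀ = 0.0574.
Under exogeneity and monotonicity, PNS = p₁ − p₀.
PNS = 0.203 − 0.0574 = 0.1456

PNS ≈ 0.1456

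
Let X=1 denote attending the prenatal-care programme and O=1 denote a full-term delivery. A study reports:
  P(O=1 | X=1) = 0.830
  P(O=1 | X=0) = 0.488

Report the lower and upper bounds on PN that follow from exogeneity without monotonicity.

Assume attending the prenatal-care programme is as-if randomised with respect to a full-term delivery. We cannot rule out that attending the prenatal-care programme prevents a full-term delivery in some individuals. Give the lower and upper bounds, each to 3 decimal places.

Let p₁ = 0.83, p₀ = 0.488.
Under exogeneity alone the bounds on PN are max{0,(p₁−p₀)/p₁} ≤ PN ≤ min{1,(1−p₀)/p₁}.
  lower = (p₁ − p₀)/p₁ = 0.342 / 0.83 ≈ 0.4120
  upper = min{1, (1 − p₀)/p₁} = 0.512 / 0.83 ≈ 0.6169

0.412 ≤ PN ≤ 0.617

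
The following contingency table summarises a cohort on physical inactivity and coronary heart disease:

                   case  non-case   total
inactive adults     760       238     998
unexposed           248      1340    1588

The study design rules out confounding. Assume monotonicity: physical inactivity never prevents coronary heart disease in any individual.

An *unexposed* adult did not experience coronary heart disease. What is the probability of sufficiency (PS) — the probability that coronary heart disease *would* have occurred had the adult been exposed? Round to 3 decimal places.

PS ≈ 0.717

p₁ = P(outcome | exposed) = 760/998 = 0.76152
p₀ = P(outcome | unexposed) = 248/1588 = 0.15617
Under exogeneity and monotonicity, PS = (p₁ − p₀) / (1 − p₀).
PS = (0.76152 − 0.15617) / (1 − 0.15617) = 0.60535 / 0.84383 ≈ 0.7174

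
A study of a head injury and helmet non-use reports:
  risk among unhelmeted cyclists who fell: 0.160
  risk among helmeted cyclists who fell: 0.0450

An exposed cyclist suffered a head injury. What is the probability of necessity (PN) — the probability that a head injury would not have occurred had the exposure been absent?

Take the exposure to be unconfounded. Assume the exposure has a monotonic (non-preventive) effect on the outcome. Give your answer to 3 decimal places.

PN ≈ 0.719

Let p₁ = 0.16, p₀ = 0.045.
Under exogeneity and monotonicity, PN = (p₁ − p₀) / p₁.
PN = (0.16 − 0.045) / 0.16 = 0.115 / 0.16 ≈ 0.7188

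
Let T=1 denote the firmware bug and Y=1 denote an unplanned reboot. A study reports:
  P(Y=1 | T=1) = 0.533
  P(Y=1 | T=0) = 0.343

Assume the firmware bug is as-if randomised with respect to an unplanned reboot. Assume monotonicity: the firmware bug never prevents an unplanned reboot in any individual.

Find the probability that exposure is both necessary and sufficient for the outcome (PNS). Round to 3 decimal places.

Let p₁ = 0.533, p₀ = 0.343.
Under exogeneity and monotonicity, PNS = p₁ − p₀.
PNS = 0.533 − 0.343 = 0.19

PNS ≈ 0.190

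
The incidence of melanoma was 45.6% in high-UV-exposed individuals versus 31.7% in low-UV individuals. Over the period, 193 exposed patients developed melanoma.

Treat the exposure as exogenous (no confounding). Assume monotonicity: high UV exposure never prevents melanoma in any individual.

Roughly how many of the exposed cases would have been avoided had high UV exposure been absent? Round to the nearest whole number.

about 59 cases

p₁ = 0.456, p₀ = 0.317.
PN = (p₁ − p₀)/p₁ = (0.456 − 0.317) / 0.456 ≈ 0.30482.
Attributable cases ≈ PN × (exposed cases) = 0.30482 × 193 ≈ 58.83.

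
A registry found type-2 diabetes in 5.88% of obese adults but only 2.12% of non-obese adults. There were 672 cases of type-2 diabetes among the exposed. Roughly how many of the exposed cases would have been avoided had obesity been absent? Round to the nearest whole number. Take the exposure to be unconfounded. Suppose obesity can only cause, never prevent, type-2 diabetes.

about 430 cases

p₁ = 0.0588, p₀ = 0.0212.
PN = (p₁ − p₀)/p₁ = (0.0588 − 0.0212) / 0.0588 ≈ 0.63946.
Attributable cases ≈ PN × (exposed cases) = 0.63946 × 672 ≈ 429.71.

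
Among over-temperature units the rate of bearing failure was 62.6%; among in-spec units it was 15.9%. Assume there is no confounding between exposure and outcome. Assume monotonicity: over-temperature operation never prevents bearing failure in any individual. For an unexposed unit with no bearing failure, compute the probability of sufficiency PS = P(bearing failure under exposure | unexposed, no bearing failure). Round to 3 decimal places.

PS ≈ 0.555

p₁ = 0.626, p₀ = 0.159.
Under exogeneity and monotonicity, PS = (p₁ − p₀) / (1 − p₀).
PS = (0.626 − 0.159) / (1 − 0.159) = 0.467 / 0.841 ≈ 0.5553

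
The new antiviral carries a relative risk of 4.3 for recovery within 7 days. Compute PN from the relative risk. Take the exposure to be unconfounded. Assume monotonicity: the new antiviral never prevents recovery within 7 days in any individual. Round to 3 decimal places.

PN ≈ 0.767

Under exogeneity and monotonicity, PN = (RR − 1) / RR = 1 − 1/RR.
PN = (4.3 − 1) / 4.3 = 3.3 / 4.3 ≈ 0.7674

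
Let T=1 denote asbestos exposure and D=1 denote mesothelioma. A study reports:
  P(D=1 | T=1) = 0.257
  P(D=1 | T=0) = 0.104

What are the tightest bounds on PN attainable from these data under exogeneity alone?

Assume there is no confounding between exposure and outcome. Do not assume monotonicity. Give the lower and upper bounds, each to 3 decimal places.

0.595 ≤ PN ≤ 1.000

Let p₁ = 0.257, p₀ = 0.104.
Under exogeneity alone the bounds on PN are max{0,(p₁−p₀)/p₁} ≤ PN ≤ min{1,(1−p₀)/p₁}.
  lower = (p₁ − p₀)/p₁ = 0.153 / 0.257 ≈ 0.5953
  upper = min{1, (1 − p₀)/p₁} = 0.896 / 0.257 ≈ 3.4864 → capped at 1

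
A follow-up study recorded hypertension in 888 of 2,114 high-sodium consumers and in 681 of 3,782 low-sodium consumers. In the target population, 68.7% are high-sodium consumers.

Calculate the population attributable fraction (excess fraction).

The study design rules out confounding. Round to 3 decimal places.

p₁ = P(outcome | exposed) = 888/2114 = 0.42006
p₀ = P(outcome | unexposed) = 681/3782 = 0.18006
Overall risk P(Y=1) = π·p₁ + (1−π)·p₀ = 0.687×0.42006 + 0.313×0.18006 = 0.34494.
Under exogeneity, PAF = [P(Y=1) − p₀] / P(Y=1).
PAF = (0.34494 − 0.18006) / 0.34494 ≈ 0.4780

PAF ≈ 0.478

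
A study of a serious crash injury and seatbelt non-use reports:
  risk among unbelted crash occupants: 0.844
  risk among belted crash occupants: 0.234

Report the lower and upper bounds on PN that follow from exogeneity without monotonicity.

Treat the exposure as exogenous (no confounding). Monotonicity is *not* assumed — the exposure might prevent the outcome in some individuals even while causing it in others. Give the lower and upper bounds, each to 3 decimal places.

Let p₁ = 0.844, p₀ = 0.234.
Under exogeneity alone the bounds on PN are max{0,(p₁−p₀)/p₁} ≤ PN ≤ min{1,(1−p₀)/p₁}.
  lower = (p₁ − p₀)/p₁ = 0.61 / 0.844 ≈ 0.7227
  upper = min{1, (1 − p₀)/p₁} = 0.766 / 0.844 ≈ 0.9076

0.723 ≤ PN ≤ 0.908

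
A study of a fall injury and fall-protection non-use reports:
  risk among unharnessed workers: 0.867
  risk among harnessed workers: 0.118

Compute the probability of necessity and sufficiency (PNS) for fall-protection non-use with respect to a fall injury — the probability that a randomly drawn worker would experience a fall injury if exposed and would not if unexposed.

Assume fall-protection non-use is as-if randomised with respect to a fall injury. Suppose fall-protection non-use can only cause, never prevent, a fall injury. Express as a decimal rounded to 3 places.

Let p₁ = 0.867, p₀ = 0.118.
Under exogeneity and monotonicity, PNS = p₁ − p₀.
PNS = 0.867 − 0.118 = 0.749

PNS ≈ 0.749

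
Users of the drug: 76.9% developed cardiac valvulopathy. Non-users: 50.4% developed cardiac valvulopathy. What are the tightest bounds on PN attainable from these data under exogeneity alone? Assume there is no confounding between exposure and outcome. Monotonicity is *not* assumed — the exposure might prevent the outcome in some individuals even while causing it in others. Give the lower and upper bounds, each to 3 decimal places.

0.345 ≤ PN ≤ 0.645

p₁ = 0.769, p₀ = 0.504.
Under exogeneity alone the bounds on PN are max{0,(p₁−p₀)/p₁} ≤ PN ≤ min{1,(1−p₀)/p₁}.
  lower = (p₁ − p₀)/p₁ = 0.265 / 0.769 ≈ 0.3446
  upper = min{1, (1 − p₀)/p₁} = 0.496 / 0.769 ≈ 0.6450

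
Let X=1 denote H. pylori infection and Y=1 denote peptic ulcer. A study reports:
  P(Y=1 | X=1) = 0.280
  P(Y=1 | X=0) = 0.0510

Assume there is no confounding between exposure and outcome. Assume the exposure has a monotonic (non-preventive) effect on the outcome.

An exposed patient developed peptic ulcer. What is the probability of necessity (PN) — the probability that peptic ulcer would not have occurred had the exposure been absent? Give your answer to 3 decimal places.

PN ≈ 0.818

Let p₁ = 0.28, p₀ = 0.051.
Under exogeneity and monotonicity, PN = (p₁ − p₀) / p₁.
PN = (0.28 − 0.051) / 0.28 = 0.229 / 0.28 ≈ 0.8179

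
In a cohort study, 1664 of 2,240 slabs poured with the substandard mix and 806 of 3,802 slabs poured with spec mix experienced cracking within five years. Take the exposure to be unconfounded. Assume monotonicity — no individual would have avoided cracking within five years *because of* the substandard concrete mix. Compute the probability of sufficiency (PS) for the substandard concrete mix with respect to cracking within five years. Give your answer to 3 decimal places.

PS ≈ 0.674

p₁ = P(outcome | exposed) = 1664/2240 = 0.74286
p₀ = P(outcome | unexposed) = 806/3802 = 0.21199
Under exogeneity and monotonicity, PS = (p₁ − p₀) / (1 − p₀).
PS = (0.74286 − 0.21199) / (1 − 0.21199) = 0.53086 / 0.78801 ≈ 0.6737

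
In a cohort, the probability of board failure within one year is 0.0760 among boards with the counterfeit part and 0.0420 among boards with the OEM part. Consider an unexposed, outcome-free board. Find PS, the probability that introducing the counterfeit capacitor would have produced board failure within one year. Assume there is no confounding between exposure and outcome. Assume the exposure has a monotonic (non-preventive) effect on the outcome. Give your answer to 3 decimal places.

Let p₁ = 0.076, p₀ = 0.042.
Under exogeneity and monotonicity, PS = (p₁ − p₀) / (1 − p₀).
PS = (0.076 − 0.042) / (1 − 0.042) = 0.034 / 0.958 ≈ 0.0355

PS ≈ 0.035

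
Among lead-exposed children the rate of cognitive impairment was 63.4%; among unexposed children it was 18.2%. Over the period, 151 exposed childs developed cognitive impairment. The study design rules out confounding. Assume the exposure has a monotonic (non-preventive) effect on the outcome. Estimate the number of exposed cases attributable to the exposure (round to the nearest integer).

p₁ = 0.634, p₀ = 0.182.
PN = (p₁ − p₀)/p₁ = (0.634 − 0.182) / 0.634 ≈ 0.71293.
Attributable cases ≈ PN × (exposed cases) = 0.71293 × 151 ≈ 107.65.

about 108 cases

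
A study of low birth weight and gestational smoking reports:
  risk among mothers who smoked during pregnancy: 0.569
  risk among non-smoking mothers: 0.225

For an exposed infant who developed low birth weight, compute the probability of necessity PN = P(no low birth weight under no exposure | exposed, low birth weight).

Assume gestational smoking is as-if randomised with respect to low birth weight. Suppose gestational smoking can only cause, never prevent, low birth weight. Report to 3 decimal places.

PN ≈ 0.605

Let p₁ = 0.569, p₀ = 0.225.
Under exogeneity and monotonicity, PN = (p₁ − p₀) / p₁.
PN = (0.569 − 0.225) / 0.569 = 0.344 / 0.569 ≈ 0.6046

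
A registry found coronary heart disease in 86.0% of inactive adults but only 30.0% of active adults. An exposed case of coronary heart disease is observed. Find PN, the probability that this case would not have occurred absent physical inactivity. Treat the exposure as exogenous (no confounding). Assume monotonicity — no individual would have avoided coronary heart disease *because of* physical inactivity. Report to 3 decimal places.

PN ≈ 0.651

p₁ = 0.86, p₀ = 0.3.
Under exogeneity and monotonicity, PN = (p₁ − p₀) / p₁.
PN = (0.86 − 0.3) / 0.86 = 0.56 / 0.86 ≈ 0.6512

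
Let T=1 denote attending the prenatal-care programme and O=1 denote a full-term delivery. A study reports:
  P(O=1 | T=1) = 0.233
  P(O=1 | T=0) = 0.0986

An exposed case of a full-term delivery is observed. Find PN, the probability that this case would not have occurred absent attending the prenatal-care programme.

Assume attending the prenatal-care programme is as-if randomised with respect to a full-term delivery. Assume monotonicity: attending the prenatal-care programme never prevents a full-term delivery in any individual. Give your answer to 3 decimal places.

PN ≈ 0.577

Let p₁ = 0.233, p₀ = 0.0986.
Under exogeneity and monotonicity, PN = (p₁ − p₀) / p₁.
PN = (0.233 − 0.0986) / 0.233 = 0.1344 / 0.233 ≈ 0.5768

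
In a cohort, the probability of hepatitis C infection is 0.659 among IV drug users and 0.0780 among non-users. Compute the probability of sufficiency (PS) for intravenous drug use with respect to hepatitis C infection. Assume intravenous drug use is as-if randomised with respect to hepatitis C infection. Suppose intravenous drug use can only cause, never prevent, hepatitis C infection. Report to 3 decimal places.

PS ≈ 0.630

Let p₁ = 0.659, p₀ = 0.078.
Under exogeneity and monotonicity, PS = (p₁ − p₀) / (1 − p₀).
PS = (0.659 − 0.078) / (1 − 0.078) = 0.581 / 0.922 ≈ 0.6302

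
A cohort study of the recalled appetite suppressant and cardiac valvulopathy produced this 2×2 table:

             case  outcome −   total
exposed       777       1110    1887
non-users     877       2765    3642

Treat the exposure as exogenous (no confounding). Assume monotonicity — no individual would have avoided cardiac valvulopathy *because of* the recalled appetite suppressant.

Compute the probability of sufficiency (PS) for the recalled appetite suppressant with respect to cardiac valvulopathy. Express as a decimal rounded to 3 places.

PS ≈ 0.225

p₁ = P(outcome | exposed) = 777/1887 = 0.41176
p₀ = P(outcome | unexposed) = 877/3642 = 0.2408
Under exogeneity and monotonicity, PS = (p₁ − p₀)/(1 − p₀).
PS = (0.41176 − 0.2408) / 0.7592 ≈ 0.2252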